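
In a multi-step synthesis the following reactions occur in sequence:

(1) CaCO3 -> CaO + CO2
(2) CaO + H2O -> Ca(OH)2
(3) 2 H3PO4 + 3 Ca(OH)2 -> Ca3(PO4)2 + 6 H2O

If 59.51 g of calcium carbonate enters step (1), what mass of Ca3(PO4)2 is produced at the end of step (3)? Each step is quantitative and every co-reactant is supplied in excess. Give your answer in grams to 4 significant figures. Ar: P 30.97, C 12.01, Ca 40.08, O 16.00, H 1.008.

61.47 g

M(CaCO3) = 40.08 + 12.01 + 3(16.00) = 100.09 g/mol.
M(Ca3(PO4)2) = 3(40.08) + 2(30.97) + 8(16.00) = 310.18 g/mol.
n(CaCO3) = 59.51 / 100.09 = 0.59456 mol.
Reaction (1): CaCO3→CaO ratio 1:1 ⇒ n(CaO) = 0.59456 mol.
Reaction (2): CaO→Ca(OH)2 ratio 1:1 ⇒ n(Ca(OH)2) = 0.59456 mol.
Reaction (3): Ca(OH)2→Ca3(PO4)2 ratio 3:1 ⇒ n(Ca3(PO4)2) = 0.19819 mol.
Mass of Ca3(PO4)2 = 0.19819 × 310.18 = 61.474 g.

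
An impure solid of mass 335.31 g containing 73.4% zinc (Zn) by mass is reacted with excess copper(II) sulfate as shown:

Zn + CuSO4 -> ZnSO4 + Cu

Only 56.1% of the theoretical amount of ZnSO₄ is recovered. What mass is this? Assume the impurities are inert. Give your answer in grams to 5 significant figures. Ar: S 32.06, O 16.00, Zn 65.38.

340.94 g

Pure Zn available = 335.31 g × 0.734 = 246.118 g.
M(Zn) = 65.38 g/mol.
M(ZnSO4) = 65.38 + 32.06 + 4(16.00) = 161.44 g/mol.
n(Zn) = 246.118 g / 65.38 g/mol = 3.76442 mol.
From the equation the Zn:ZnSO4 mole ratio is 1:1, so n(ZnSO4) = 3.76442 × 1/1 = 3.76442 mol.
Mass of ZnSO4 = 3.76442 mol × 161.44 g/mol = 607.727 g.
Actual mass collected = 607.727 g × 0.561 = 340.935 g.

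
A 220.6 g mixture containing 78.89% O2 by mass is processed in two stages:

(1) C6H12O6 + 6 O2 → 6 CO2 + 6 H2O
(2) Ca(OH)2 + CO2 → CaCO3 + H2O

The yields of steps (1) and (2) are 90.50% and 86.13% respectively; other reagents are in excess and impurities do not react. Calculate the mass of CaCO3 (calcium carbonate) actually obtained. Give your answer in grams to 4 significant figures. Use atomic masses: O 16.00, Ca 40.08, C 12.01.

424.3 g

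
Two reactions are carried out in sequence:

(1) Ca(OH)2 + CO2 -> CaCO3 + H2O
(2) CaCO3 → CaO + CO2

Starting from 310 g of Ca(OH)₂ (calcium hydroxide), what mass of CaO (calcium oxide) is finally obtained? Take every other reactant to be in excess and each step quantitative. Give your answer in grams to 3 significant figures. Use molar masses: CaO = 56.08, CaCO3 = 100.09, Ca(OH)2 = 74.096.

n(Ca(OH)2) = 310.0 / 74.096 = 4.184 mol.
Step 1 gives a 1:1 ratio of Ca(OH)2 to CaCO3, so n(CaCO3) = 4.184 mol.
In step 2 the CaCO3:CaO ratio is 1:1, so n(CaO) = 4.184 mol.
Mass of CaO = 4.184 × 56.08 = 234.6 g.

235 g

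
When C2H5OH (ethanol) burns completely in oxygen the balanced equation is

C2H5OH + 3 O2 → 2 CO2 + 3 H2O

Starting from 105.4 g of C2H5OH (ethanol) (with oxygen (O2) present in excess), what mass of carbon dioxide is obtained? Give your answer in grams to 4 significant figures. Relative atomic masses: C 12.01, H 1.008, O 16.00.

201.4 g

M(C2H5OH) = 2(12.01) + 6(1.008) + 16.00 = 46.068 g/mol.
M(CO2) = 12.01 + 2(16.00) = 44.01 g/mol.
n(C2H5OH) = 105.40 g / 46.068 g/mol = 2.2879 mol.
From the equation the C2H5OH:CO2 mole ratio is 1:2, so n(CO2) = 2.2879 × 2/1 = 4.5758 mol.
Mass of CO2 = 4.5758 mol × 44.01 g/mol = 201.38 g.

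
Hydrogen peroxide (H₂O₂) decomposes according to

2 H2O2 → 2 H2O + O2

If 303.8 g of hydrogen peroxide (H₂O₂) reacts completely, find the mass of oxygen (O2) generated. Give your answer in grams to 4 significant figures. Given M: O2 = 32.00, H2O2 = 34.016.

142.9 g

n(H2O2) = 303.80 g / 34.016 g/mol = 8.9311 mol.
From the equation the H2O2:O2 mole ratio is 2:1, so n(O2) = 8.9311 × 1/2 = 4.4655 mol.
Mass of O2 = 4.4655 mol × 32.00 g/mol = 142.90 g.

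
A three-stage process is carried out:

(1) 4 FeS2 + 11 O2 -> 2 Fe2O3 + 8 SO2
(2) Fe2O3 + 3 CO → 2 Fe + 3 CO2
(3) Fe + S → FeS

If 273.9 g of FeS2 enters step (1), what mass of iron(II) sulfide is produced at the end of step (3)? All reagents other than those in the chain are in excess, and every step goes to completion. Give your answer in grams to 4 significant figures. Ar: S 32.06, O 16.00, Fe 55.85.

M(FeS2) = 55.85 + 2(32.06) = 119.97 g/mol.
M(FeS) = 55.85 + 32.06 = 87.91 g/mol.
n(FeS2) = 273.9 / 119.97 = 2.2831 mol.
Reaction (1): FeS2→Fe2O3 ratio 4:2 ⇒ n(Fe2O3) = 1.1415 mol.
Reaction (2): Fe2O3→Fe ratio 1:2 ⇒ n(Fe) = 2.2831 mol.
Reaction (3): Fe→FeS ratio 1:1 ⇒ n(FeS) = 2.2831 mol.
Mass of FeS = 2.2831 × 87.91 = 200.70 g.

200.7 g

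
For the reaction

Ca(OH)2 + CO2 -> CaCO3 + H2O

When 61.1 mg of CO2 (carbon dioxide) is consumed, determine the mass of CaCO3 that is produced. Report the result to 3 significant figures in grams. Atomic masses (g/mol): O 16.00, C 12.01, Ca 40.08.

0.139 g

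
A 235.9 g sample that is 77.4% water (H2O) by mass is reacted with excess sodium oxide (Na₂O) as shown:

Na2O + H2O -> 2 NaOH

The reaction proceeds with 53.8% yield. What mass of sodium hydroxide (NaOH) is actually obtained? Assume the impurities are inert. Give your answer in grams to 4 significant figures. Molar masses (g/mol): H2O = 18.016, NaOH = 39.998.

436.2 g

Pure H2O available = 235.9 g × 0.774 = 182.59 g.
n(H2O) = 182.59 g / 18.016 g/mol = 10.135 mol.
From the equation the H2O:NaOH mole ratio is 1:2, so n(NaOH) = 10.135 × 2/1 = 20.269 mol.
Mass of NaOH = 20.269 mol × 39.998 g/mol = 810.73 g.
Actual mass collected = 810.73 g × 0.538 = 436.18 g.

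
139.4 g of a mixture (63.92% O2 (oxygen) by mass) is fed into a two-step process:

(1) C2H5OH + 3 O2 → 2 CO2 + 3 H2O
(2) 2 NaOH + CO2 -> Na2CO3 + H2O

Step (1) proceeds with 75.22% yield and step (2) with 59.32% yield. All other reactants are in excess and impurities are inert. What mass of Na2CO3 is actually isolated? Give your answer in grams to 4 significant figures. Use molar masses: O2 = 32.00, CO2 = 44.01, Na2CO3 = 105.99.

Pure O2 = 139.4 × 0.6392 = 89.104 g.
n(O2) = 89.104 / 32.00 = 2.7845 mol.
Step 1 (O2:CO2 = 3:2): theoretical n(CO2) = 1.8563 mol; at 75.22% yield, n(CO2) = 1.3963 mol.
Step 2 (CO2:Na2CO3 = 1:1): theoretical n(Na2CO3) = 1.3963 mol, so theoretical mass = 1.3963 × 105.99 = 148.00 g.
At 59.32% yield, actual mass of Na2CO3 = 148.00 × 0.5932 = 87.793 g.

87.79 g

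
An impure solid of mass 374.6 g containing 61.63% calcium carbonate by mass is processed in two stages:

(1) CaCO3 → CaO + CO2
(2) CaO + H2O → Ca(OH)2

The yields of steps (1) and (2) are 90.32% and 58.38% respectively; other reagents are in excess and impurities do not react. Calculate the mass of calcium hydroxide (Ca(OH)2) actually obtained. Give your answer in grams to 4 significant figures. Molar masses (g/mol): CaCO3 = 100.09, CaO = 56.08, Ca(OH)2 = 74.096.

90.12 g

Pure CaCO3 = 374.6 × 0.6163 = 230.87 g.
n(CaCO3) = 230.87 / 100.09 = 2.3066 mol.
Step 1 (CaCO3:CaO = 1:1): theoretical n(CaO) = 2.3066 mol; at 90.32% yield, n(CaO) = 2.0833 mol.
Step 2 (CaO:Ca(OH)2 = 1:1): theoretical n(Ca(OH)2) = 2.0833 mol, so theoretical mass = 2.0833 × 74.096 = 154.36 g.
At 58.38% yield, actual mass of Ca(OH)2 = 154.36 × 0.5838 = 90.118 g.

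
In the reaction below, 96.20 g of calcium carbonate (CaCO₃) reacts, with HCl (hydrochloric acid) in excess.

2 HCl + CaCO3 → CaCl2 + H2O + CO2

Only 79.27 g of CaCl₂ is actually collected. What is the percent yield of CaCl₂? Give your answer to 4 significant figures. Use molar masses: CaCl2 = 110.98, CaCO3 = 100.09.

n(CaCO3) = 96.200 g / 100.09 g/mol = 0.96113 mol.
From the equation the CaCO3:CaCl2 mole ratio is 1:1, so n(CaCl2) = 0.96113 × 1/1 = 0.96113 mol.
Mass of CaCl2 = 0.96113 mol × 110.98 g/mol = 106.67 g.
This is the theoretical yield. Percent yield = 79.27 g / 106.67 g × 100% = 74.316%.

74.32 %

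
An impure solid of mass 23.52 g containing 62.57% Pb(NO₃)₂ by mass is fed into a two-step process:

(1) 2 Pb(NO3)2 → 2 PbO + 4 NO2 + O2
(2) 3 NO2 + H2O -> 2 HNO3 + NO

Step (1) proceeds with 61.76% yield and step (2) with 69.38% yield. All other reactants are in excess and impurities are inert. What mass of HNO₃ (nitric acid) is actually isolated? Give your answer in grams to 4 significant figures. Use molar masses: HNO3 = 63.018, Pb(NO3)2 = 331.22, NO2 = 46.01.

Pure Pb(NO3)2 = 23.52 × 0.6257 = 14.716 g.
n(Pb(NO3)2) = 14.716 / 331.22 = 0.044431 mol.
Step 1 (Pb(NO3)2:NO2 = 2:4): theoretical n(NO2) = 0.088862 mol; at 61.76% yield, n(NO2) = 0.054881 mol.
Step 2 (NO2:HNO3 = 3:2): theoretical n(HNO3) = 0.036588 mol, so theoretical mass = 0.036588 × 63.018 = 2.3057 g.
At 69.38% yield, actual mass of HNO3 = 2.3057 × 0.6938 = 1.5997 g.

1.600 g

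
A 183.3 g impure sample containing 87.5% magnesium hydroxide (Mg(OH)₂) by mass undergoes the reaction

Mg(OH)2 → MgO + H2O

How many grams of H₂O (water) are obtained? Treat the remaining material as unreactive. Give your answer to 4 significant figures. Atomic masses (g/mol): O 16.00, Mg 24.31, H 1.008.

Mass of pure Mg(OH)2 = 183.3 g × 0.875 = 160.39 g.
M(Mg(OH)2) = 24.31 + 2(16.00) + 2(1.008) = 58.326 g/mol.
M(H2O) = 2(1.008) + 16.00 = 18.016 g/mol.
n(Mg(OH)2) = 160.39 g / 58.326 g/mol = 2.7498 mol.
From the equation the Mg(OH)2:H2O mole ratio is 1:1, so n(H2O) = 2.7498 × 1/1 = 2.7498 mol.
Mass of H2O = 2.7498 mol × 18.016 g/mol = 49.541 g.

49.54 g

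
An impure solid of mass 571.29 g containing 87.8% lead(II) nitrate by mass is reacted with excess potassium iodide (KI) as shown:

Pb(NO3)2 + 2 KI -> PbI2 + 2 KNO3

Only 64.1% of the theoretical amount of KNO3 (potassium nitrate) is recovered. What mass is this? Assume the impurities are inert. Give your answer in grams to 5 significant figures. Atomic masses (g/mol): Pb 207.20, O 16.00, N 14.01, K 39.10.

Pure Pb(NO3)2 available = 571.29 g × 0.878 = 501.593 g.
M(Pb(NO3)2) = 207.20 + 2(14.01) + 6(16.00) = 331.22 g/mol.
M(KNO3) = 39.10 + 14.01 + 3(16.00) = 101.11 g/mol.
n(Pb(NO3)2) = 501.593 g / 331.22 g/mol = 1.51438 mol.
From the equation the Pb(NO3)2:KNO3 mole ratio is 1:2, so n(KNO3) = 1.51438 × 2/1 = 3.02876 mol.
Mass of KNO3 = 3.02876 mol × 101.11 g/mol = 306.238 g.
Actual mass collected = 306.238 g × 0.641 = 196.298 g.

196.30 g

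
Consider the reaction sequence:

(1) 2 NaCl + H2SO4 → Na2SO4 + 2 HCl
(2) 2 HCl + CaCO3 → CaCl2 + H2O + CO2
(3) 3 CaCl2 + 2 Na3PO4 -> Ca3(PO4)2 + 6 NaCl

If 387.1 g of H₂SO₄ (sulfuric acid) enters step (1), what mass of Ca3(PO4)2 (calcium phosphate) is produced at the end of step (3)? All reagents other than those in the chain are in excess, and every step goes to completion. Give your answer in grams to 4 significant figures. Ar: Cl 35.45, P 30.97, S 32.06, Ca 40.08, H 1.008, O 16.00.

M(H2SO4) = 2(1.008) + 32.06 + 4(16.00) = 98.076 g/mol.
M(Ca3(PO4)2) = 3(40.08) + 2(30.97) + 8(16.00) = 310.18 g/mol.
n(H2SO4) = 387.1 / 98.076 = 3.9469 mol.
Reaction (1): H2SO4→HCl ratio 1:2 ⇒ n(HCl) = 7.8939 mol.
Reaction (2): HCl→CaCl2 ratio 2:1 ⇒ n(CaCl2) = 3.9469 mol.
Reaction (3): CaCl2→Ca3(PO4)2 ratio 3:1 ⇒ n(Ca3(PO4)2) = 1.3156 mol.
Mass of Ca3(PO4)2 = 1.3156 × 310.18 = 408.09 g.

408.1 g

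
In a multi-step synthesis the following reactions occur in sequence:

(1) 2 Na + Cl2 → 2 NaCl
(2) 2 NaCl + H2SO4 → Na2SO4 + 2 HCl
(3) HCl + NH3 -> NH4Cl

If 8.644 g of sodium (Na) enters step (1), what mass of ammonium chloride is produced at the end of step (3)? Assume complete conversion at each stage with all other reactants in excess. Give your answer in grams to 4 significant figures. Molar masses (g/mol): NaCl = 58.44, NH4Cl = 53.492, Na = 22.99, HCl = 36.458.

n(Na) = 8.644 / 22.99 = 0.37599 mol.
Reaction (1): Na→NaCl ratio 2:2 ⇒ n(NaCl) = 0.37599 mol.
Reaction (2): NaCl→HCl ratio 2:2 ⇒ n(HCl) = 0.37599 mol.
Reaction (3): HCl→NH4Cl ratio 1:1 ⇒ n(NH4Cl) = 0.37599 mol.
Mass of NH4Cl = 0.37599 × 53.492 = 20.112 g.

20.11 g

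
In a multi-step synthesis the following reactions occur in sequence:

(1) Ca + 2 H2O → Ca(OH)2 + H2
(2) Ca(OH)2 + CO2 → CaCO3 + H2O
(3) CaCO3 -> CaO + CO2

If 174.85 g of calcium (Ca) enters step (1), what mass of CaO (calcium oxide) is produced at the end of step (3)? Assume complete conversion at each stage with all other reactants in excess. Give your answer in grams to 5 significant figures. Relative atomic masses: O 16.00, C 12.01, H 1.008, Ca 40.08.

244.65 g

M(Ca) = 40.08 g/mol.
M(CaO) = 40.08 + 16.00 = 56.08 g/mol.
n(Ca) = 174.85 / 40.08 = 4.36252 mol.
Reaction (1): Ca→Ca(OH)2 ratio 1:1 ⇒ n(Ca(OH)2) = 4.36252 mol.
Reaction (2): Ca(OH)2→CaCO3 ratio 1:1 ⇒ n(CaCO3) = 4.36252 mol.
Reaction (3): CaCO3→CaO ratio 1:1 ⇒ n(CaO) = 4.36252 mol.
Mass of CaO = 4.36252 × 56.08 = 244.650 g.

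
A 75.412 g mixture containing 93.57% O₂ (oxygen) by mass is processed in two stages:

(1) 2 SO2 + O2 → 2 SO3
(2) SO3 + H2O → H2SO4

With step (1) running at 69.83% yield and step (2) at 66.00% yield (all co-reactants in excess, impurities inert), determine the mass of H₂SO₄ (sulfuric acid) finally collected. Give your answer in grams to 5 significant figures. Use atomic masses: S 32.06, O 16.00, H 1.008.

Pure O2 = 75.412 × 0.9357 = 70.5630 g.
M(O2) = 2(16.00) = 32.00 g/mol.
M(H2SO4) = 2(1.008) + 32.06 + 4(16.00) = 98.076 g/mol.
n(O2) = 70.5630 / 32.00 = 2.20509 mol.
Step 1 (O2:SO3 = 1:2): theoretical n(SO3) = 4.41019 mol; at 69.83% yield, n(SO3) = 3.07963 mol.
Step 2 (SO3:H2SO4 = 1:1): theoretical n(H2SO4) = 3.07963 mol, so theoretical mass = 3.07963 × 98.076 = 302.038 g.
At 66.00% yield, actual mass of H2SO4 = 302.038 × 0.6600 = 199.345 g.

199.35 g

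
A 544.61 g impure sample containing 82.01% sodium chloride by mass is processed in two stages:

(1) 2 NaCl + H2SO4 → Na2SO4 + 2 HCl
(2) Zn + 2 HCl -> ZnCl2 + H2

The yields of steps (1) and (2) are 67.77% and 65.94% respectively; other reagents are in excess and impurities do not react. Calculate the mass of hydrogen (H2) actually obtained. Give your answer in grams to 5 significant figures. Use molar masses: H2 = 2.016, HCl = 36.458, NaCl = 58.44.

Pure NaCl = 544.61 × 0.8201 = 446.635 g.
n(NaCl) = 446.635 / 58.44 = 7.64262 mol.
Step 1 (NaCl:HCl = 2:2): theoretical n(HCl) = 7.64262 mol; at 67.77% yield, n(HCl) = 5.17940 mol.
Step 2 (HCl:H2 = 2:1): theoretical n(H2) = 2.58970 mol, so theoretical mass = 2.58970 × 2.016 = 5.22084 g.
At 65.94% yield, actual mass of H2 = 5.22084 × 0.6594 = 3.44262 g.

3.4426 g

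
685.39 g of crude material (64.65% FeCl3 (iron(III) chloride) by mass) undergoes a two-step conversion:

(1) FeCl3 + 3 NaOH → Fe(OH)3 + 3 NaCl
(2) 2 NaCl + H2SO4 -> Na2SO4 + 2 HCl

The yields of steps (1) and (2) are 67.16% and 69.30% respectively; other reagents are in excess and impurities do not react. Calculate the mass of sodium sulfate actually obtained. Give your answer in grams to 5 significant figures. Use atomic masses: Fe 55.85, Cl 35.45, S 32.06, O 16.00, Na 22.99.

270.90 g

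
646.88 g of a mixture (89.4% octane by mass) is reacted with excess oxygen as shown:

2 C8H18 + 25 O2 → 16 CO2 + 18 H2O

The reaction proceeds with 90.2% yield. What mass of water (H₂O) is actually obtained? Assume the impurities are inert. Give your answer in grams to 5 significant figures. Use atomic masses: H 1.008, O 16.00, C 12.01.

Pure C8H18 available = 646.88 g × 0.894 = 578.311 g.
M(C8H18) = 8(12.01) + 18(1.008) = 114.224 g/mol.
M(H2O) = 2(1.008) + 16.00 = 18.016 g/mol.
n(C8H18) = 578.311 g / 114.224 g/mol = 5.06295 mol.
From the equation the C8H18:H2O mole ratio is 2:18, so n(H2O) = 5.06295 × 18/2 = 45.5666 mol.
Mass of H2O = 45.5666 mol × 18.016 g/mol = 820.927 g.
Actual mass collected = 820.927 g × 0.902 = 740.477 g.

740.48 g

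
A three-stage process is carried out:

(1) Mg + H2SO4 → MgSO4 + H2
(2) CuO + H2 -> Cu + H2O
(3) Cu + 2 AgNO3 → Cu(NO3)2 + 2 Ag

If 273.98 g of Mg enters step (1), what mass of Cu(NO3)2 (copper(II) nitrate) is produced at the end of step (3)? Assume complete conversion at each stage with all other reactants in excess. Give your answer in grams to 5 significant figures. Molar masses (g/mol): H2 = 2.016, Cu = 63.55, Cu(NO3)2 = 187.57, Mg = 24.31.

2114.0 g

n(Mg) = 273.98 / 24.31 = 11.2703 mol.
Reaction (1): Mg→H2 ratio 1:1 ⇒ n(H2) = 11.2703 mol.
Reaction (2): H2→Cu ratio 1:1 ⇒ n(Cu) = 11.2703 mol.
Reaction (3): Cu→Cu(NO3)2 ratio 1:1 ⇒ n(Cu(NO3)2) = 11.2703 mol.
Mass of Cu(NO3)2 = 11.2703 × 187.57 = 2113.96 g.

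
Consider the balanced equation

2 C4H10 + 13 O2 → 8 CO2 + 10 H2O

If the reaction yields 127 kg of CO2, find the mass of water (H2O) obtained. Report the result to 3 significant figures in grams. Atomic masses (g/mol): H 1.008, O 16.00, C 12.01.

65000 g

M(CO2) = 12.01 + 2(16.00) = 44.01 g/mol.
M(H2O) = 2(1.008) + 16.00 = 18.016 g/mol.
Convert: 127 kg = 127000 g.
n(CO2) = 127000 g / 44.01 g/mol = 2886 mol.
From the equation the CO2:H2O mole ratio is 8:10, so n(H2O) = 2886 × 10/8 = 3607 mol.
Mass of H2O = 3607 mol × 18.016 g/mol = 64990 g.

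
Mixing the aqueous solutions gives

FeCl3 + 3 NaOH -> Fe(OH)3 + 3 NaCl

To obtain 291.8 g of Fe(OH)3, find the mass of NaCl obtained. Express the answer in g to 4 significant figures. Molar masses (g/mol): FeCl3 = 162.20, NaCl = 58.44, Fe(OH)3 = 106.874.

478.7 g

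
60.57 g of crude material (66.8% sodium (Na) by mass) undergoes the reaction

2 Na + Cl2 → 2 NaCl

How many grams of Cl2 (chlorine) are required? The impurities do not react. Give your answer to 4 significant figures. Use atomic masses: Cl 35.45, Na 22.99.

Mass of pure Na = 60.57 g × 0.668 = 40.461 g.
M(Na) = 22.99 g/mol.
M(Cl2) = 2(35.45) = 70.90 g/mol.
n(Na) = 40.461 g / 22.99 g/mol = 1.7599 mol.
From the equation the Na:Cl2 mole ratio is 2:1, so n(Cl2) = 1.7599 × 1/2 = 0.87996 mol.
Mass of Cl2 = 0.87996 mol × 70.90 g/mol = 62.389 g.

62.39 g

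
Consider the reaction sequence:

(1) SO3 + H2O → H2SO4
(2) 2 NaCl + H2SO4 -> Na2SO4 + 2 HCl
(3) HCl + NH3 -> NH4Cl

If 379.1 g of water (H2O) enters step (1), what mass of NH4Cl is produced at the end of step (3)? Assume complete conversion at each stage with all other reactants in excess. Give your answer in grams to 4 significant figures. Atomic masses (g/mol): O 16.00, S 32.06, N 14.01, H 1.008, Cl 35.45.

M(H2O) = 2(1.008) + 16.00 = 18.016 g/mol.
M(NH4Cl) = 14.01 + 4(1.008) + 35.45 = 53.492 g/mol.
n(H2O) = 379.1 / 18.016 = 21.042 mol.
Reaction (1): H2O→H2SO4 ratio 1:1 ⇒ n(H2SO4) = 21.042 mol.
Reaction (2): H2SO4→HCl ratio 1:2 ⇒ n(HCl) = 42.085 mol.
Reaction (3): HCl→NH4Cl ratio 1:1 ⇒ n(NH4Cl) = 42.085 mol.
Mass of NH4Cl = 42.085 × 53.492 = 2251.2 g.

2251 g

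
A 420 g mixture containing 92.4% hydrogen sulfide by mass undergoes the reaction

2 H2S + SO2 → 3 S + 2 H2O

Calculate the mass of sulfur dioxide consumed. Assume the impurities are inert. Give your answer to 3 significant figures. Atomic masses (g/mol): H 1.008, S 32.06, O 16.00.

Mass of pure H2S = 420 g × 0.924 = 388.1 g.
M(H2S) = 2(1.008) + 32.06 = 34.076 g/mol.
M(SO2) = 32.06 + 2(16.00) = 64.06 g/mol.
n(H2S) = 388.1 g / 34.076 g/mol = 11.39 mol.
From the equation the H2S:SO2 mole ratio is 2:1, so n(SO2) = 11.39 × 1/2 = 5.694 mol.
Mass of SO2 = 5.694 mol × 64.06 g/mol = 364.8 g.

365 g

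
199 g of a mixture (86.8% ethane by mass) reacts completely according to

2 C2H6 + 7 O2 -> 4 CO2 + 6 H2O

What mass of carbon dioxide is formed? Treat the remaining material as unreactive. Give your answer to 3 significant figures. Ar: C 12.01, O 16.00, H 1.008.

506 g

Mass of pure C2H6 = 199 g × 0.868 = 172.7 g.
M(C2H6) = 2(12.01) + 6(1.008) = 30.068 g/mol.
M(CO2) = 12.01 + 2(16.00) = 44.01 g/mol.
n(C2H6) = 172.7 g / 30.068 g/mol = 5.745 mol.
From the equation the C2H6:CO2 mole ratio is 2:4, so n(CO2) = 5.745 × 4/2 = 11.49 mol.
Mass of CO2 = 11.49 mol × 44.01 g/mol = 505.6 g.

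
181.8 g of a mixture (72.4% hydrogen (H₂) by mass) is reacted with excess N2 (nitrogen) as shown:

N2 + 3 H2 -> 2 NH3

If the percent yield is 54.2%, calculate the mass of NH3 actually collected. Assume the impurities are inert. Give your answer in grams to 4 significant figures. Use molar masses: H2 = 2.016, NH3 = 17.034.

Pure H2 available = 181.8 g × 0.724 = 131.62 g.
n(H2) = 131.62 g / 2.016 g/mol = 65.289 mol.
From the equation the H2:NH3 mole ratio is 3:2, so n(NH3) = 65.289 × 2/3 = 43.526 mol.
Mass of NH3 = 43.526 mol × 17.034 g/mol = 741.43 g.
Actual mass collected = 741.43 g × 0.542 = 401.85 g.

401.9 g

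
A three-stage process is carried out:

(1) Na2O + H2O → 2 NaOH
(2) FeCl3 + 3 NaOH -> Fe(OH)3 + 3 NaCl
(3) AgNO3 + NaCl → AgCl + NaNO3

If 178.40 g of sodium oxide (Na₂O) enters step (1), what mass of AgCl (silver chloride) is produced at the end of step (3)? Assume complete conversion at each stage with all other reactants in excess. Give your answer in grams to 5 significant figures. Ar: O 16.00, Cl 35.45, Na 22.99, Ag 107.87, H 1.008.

825.05 g

M(Na2O) = 2(22.99) + 16.00 = 61.98 g/mol.
M(AgCl) = 107.87 + 35.45 = 143.32 g/mol.
n(Na2O) = 178.40 / 61.98 = 2.87835 mol.
Reaction (1): Na2O→NaOH ratio 1:2 ⇒ n(NaOH) = 5.75670 mol.
Reaction (2): NaOH→NaCl ratio 3:3 ⇒ n(NaCl) = 5.75670 mol.
Reaction (3): NaCl→AgCl ratio 1:1 ⇒ n(AgCl) = 5.75670 mol.
Mass of AgCl = 5.75670 × 143.32 = 825.050 g.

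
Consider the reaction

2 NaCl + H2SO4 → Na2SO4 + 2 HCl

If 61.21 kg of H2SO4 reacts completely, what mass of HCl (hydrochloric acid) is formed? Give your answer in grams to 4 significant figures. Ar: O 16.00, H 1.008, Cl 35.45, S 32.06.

45510 g

M(H2SO4) = 2(1.008) + 32.06 + 4(16.00) = 98.076 g/mol.
M(HCl) = 1.008 + 35.45 = 36.458 g/mol.
Convert: 61.21 kg = 61210 g.
n(H2SO4) = 61210 g / 98.076 g/mol = 624.11 mol.
From the equation the H2SO4:HCl mole ratio is 1:2, so n(HCl) = 624.11 × 2/1 = 1248.2 mol.
Mass of HCl = 1248.2 mol × 36.458 g/mol = 45507 g.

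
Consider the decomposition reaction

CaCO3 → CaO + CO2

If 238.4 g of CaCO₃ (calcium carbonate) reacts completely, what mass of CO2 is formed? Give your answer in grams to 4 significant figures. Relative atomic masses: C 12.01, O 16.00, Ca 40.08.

M(CaCO3) = 40.08 + 12.01 + 3(16.00) = 100.09 g/mol.
M(CO2) = 12.01 + 2(16.00) = 44.01 g/mol.
n(CaCO3) = 238.40 g / 100.09 g/mol = 2.3819 mol.
From the equation the CaCO3:CO2 mole ratio is 1:1, so n(CO2) = 2.3819 × 1/1 = 2.3819 mol.
Mass of CO2 = 2.3819 mol × 44.01 g/mol = 104.83 g.

104.8 g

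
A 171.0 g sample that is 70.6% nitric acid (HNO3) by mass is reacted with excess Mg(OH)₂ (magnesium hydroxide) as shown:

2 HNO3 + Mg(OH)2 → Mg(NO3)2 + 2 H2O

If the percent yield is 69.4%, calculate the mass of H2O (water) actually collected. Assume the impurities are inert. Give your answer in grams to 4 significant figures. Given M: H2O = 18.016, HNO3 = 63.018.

23.95 g

Pure HNO3 available = 171.0 g × 0.706 = 120.73 g.
n(HNO3) = 120.73 g / 63.018 g/mol = 1.9157 mol.
From the equation the HNO3:H2O mole ratio is 2:2, so n(H2O) = 1.9157 × 2/2 = 1.9157 mol.
Mass of H2O = 1.9157 mol × 18.016 g/mol = 34.514 g.
Actual mass collected = 34.514 g × 0.694 = 23.953 g.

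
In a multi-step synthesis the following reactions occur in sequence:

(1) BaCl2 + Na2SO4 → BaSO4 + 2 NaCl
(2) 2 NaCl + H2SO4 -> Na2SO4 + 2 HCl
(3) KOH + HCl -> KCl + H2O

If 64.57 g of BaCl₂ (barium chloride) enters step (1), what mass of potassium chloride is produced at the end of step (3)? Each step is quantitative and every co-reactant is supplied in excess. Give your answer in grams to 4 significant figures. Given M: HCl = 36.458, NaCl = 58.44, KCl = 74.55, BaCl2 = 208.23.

n(BaCl2) = 64.57 / 208.23 = 0.31009 mol.
Reaction (1): BaCl2→NaCl ratio 1:2 ⇒ n(NaCl) = 0.62018 mol.
Reaction (2): NaCl→HCl ratio 2:2 ⇒ n(HCl) = 0.62018 mol.
Reaction (3): HCl→KCl ratio 1:1 ⇒ n(KCl) = 0.62018 mol.
Mass of KCl = 0.62018 × 74.55 = 46.234 g.

46.23 g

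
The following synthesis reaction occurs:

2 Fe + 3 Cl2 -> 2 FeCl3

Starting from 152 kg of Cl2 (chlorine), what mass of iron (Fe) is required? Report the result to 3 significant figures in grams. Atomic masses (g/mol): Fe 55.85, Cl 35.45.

M(Cl2) = 2(35.45) = 70.90 g/mol.
M(Fe) = 55.85 g/mol.
Convert: 152 kg = 152000 g.
n(Cl2) = 152000 g / 70.90 g/mol = 2144 mol.
From the equation the Cl2:Fe mole ratio is 3:2, so n(Fe) = 2144 × 2/3 = 1429 mol.
Mass of Fe = 1429 mol × 55.85 g/mol = 79820 g.

79800 g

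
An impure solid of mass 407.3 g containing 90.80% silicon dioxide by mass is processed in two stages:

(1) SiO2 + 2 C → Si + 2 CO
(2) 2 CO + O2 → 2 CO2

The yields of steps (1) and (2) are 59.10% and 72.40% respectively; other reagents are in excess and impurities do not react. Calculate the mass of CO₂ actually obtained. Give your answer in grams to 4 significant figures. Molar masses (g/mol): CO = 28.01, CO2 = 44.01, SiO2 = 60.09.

231.8 g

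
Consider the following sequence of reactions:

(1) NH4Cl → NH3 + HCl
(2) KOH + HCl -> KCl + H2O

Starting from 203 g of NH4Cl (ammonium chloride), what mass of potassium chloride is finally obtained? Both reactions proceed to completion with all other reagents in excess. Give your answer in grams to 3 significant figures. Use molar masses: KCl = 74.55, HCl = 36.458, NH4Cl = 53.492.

n(NH4Cl) = 203.0 / 53.492 = 3.795 mol.
Step 1 gives a 1:1 ratio of NH4Cl to HCl, so n(HCl) = 3.795 mol.
In step 2 the HCl:KCl ratio is 1:1, so n(KCl) = 3.795 mol.
Mass of KCl = 3.795 × 74.55 = 282.9 g.

283 g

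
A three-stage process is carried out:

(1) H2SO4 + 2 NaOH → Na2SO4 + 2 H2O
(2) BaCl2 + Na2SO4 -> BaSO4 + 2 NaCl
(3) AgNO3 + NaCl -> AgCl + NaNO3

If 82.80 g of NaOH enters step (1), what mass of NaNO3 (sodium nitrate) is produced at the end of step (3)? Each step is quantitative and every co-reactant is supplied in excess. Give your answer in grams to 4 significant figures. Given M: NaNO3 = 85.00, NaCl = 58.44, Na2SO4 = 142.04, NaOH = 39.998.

176.0 g

n(NaOH) = 82.80 / 39.998 = 2.0701 mol.
Reaction (1): NaOH→Na2SO4 ratio 2:1 ⇒ n(Na2SO4) = 1.0351 mol.
Reaction (2): Na2SO4→NaCl ratio 1:2 ⇒ n(NaCl) = 2.0701 mol.
Reaction (3): NaCl→NaNO3 ratio 1:1 ⇒ n(NaNO3) = 2.0701 mol.
Mass of NaNO3 = 2.0701 × 85.00 = 175.96 g.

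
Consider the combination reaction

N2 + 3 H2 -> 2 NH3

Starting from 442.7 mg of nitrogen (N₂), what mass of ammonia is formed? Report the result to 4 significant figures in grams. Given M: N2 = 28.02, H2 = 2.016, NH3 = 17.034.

0.5383 g

Convert: 442.7 mg = 0.44270 g.
n(N2) = 0.44270 g / 28.02 g/mol = 0.015799 mol.
From the equation the N2:NH3 mole ratio is 1:2, so n(NH3) = 0.015799 × 2/1 = 0.031599 mol.
Mass of NH3 = 0.031599 mol × 17.034 g/mol = 0.53825 g.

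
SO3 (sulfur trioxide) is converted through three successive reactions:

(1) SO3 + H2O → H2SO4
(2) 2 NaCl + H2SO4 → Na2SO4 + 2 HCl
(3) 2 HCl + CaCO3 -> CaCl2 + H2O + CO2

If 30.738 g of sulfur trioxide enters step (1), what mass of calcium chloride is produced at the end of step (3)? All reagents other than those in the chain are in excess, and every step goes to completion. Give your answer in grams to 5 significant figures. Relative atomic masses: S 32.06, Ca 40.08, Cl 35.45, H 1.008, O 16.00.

42.609 g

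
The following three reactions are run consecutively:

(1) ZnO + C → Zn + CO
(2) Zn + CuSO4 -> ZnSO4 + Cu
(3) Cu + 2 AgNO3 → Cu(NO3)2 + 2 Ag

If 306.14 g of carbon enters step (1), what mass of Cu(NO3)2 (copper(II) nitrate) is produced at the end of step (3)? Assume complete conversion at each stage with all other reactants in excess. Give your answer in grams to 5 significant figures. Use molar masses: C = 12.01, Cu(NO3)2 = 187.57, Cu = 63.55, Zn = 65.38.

4781.2 g

n(C) = 306.14 / 12.01 = 25.4904 mol.
Reaction (1): C→Zn ratio 1:1 ⇒ n(Zn) = 25.4904 mol.
Reaction (2): Zn→Cu ratio 1:1 ⇒ n(Cu) = 25.4904 mol.
Reaction (3): Cu→Cu(NO3)2 ratio 1:1 ⇒ n(Cu(NO3)2) = 25.4904 mol.
Mass of Cu(NO3)2 = 25.4904 × 187.57 = 4781.24 g.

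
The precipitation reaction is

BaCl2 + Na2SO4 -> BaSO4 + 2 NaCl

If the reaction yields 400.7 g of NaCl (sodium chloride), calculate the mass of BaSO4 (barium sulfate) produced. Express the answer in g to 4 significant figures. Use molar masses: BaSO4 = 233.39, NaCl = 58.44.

800.1 g

n(NaCl) = 400.70 g / 58.44 g/mol = 6.8566 mol.
From the equation the NaCl:BaSO4 mole ratio is 2:1, so n(BaSO4) = 6.8566 × 1/2 = 3.4283 mol.
Mass of BaSO4 = 3.4283 mol × 233.39 g/mol = 800.13 g.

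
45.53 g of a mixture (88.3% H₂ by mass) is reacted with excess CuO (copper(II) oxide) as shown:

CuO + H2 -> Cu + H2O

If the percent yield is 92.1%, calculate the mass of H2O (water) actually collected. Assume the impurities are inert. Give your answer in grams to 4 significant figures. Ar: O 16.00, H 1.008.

Pure H2 available = 45.53 g × 0.883 = 40.203 g.
M(H2) = 2(1.008) = 2.016 g/mol.
M(H2O) = 2(1.008) + 16.00 = 18.016 g/mol.
n(H2) = 40.203 g / 2.016 g/mol = 19.942 mol.
From the equation the H2:H2O mole ratio is 1:1, so n(H2O) = 19.942 × 1/1 = 19.942 mol.
Mass of H2O = 19.942 mol × 18.016 g/mol = 359.27 g.
Actual mass collected = 359.27 g × 0.921 = 330.89 g.

330.9 g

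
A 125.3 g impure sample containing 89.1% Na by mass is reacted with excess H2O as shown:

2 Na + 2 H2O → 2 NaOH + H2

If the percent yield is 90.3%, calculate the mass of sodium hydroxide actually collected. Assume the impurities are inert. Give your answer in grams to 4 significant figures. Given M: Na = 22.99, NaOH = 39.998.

175.4 g

Pure Na available = 125.3 g × 0.891 = 111.64 g.
n(Na) = 111.64 g / 22.99 g/mol = 4.8561 mol.
From the equation the Na:NaOH mole ratio is 2:2, so n(NaOH) = 4.8561 × 2/2 = 4.8561 mol.
Mass of NaOH = 4.8561 mol × 39.998 g/mol = 194.24 g.
Actual mass collected = 194.24 g × 0.903 = 175.39 g.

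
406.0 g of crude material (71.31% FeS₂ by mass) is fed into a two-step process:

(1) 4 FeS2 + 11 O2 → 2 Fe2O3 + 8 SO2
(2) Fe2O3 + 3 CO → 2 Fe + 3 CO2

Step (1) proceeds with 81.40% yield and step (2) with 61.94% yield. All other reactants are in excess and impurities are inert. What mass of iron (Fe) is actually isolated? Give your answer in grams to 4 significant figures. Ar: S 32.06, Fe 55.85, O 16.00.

67.96 g

Pure FeS2 = 406.0 × 0.7131 = 289.52 g.
M(FeS2) = 55.85 + 2(32.06) = 119.97 g/mol.
M(Fe) = 55.85 g/mol.
n(FeS2) = 289.52 / 119.97 = 2.4133 mol.
Step 1 (FeS2:Fe2O3 = 4:2): theoretical n(Fe2O3) = 1.2066 mol; at 81.40% yield, n(Fe2O3) = 0.98220 mol.
Step 2 (Fe2O3:Fe = 1:2): theoretical n(Fe) = 1.9644 mol, so theoretical mass = 1.9644 × 55.85 = 109.71 g.
At 61.94% yield, actual mass of Fe = 109.71 × 0.6194 = 67.955 g.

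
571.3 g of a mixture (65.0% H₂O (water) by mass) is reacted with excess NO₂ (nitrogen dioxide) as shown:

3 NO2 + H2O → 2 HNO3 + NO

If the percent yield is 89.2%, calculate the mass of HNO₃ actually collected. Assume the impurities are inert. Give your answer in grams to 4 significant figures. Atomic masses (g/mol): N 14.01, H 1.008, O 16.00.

2317 g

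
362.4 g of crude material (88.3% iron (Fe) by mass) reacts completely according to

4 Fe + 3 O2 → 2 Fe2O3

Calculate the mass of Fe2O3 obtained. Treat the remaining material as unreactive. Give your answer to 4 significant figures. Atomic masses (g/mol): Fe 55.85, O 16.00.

457.5 g

Mass of pure Fe = 362.4 g × 0.883 = 320.00 g.
M(Fe) = 55.85 g/mol.
M(Fe2O3) = 2(55.85) + 3(16.00) = 159.70 g/mol.
n(Fe) = 320.00 g / 55.85 g/mol = 5.7296 mol.
From the equation the Fe:Fe2O3 mole ratio is 4:2, so n(Fe2O3) = 5.7296 × 2/4 = 2.8648 mol.
Mass of Fe2O3 = 2.8648 mol × 159.70 g/mol = 457.51 g.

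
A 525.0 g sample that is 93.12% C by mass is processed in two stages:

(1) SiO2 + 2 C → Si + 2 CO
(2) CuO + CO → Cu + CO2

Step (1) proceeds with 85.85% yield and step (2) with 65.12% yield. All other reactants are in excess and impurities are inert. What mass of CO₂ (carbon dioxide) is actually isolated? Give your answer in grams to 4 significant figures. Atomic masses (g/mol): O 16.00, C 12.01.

1002 g

Pure C = 525.0 × 0.9312 = 488.88 g.
M(C) = 12.01 g/mol.
M(CO2) = 12.01 + 2(16.00) = 44.01 g/mol.
n(C) = 488.88 / 12.01 = 40.706 mol.
Step 1 (C:CO = 2:2): theoretical n(CO) = 40.706 mol; at 85.85% yield, n(CO) = 34.946 mol.
Step 2 (CO:CO2 = 1:1): theoretical n(CO2) = 34.946 mol, so theoretical mass = 34.946 × 44.01 = 1538.0 g.
At 65.12% yield, actual mass of CO2 = 1538.0 × 0.6512 = 1001.5 g.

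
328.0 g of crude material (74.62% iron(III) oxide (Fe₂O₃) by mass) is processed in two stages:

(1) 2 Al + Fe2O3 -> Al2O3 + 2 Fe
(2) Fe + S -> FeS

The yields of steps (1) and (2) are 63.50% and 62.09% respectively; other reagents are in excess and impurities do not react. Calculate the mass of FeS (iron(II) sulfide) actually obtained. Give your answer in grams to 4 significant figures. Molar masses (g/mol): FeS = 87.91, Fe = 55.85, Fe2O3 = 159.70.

106.2 g

Pure Fe2O3 = 328.0 × 0.7462 = 244.75 g.
n(Fe2O3) = 244.75 / 159.70 = 1.5326 mol.
Step 1 (Fe2O3:Fe = 1:2): theoretical n(Fe) = 3.0652 mol; at 63.50% yield, n(Fe) = 1.9464 mol.
Step 2 (Fe:FeS = 1:1): theoretical n(FeS) = 1.9464 mol, so theoretical mass = 1.9464 × 87.91 = 171.11 g.
At 62.09% yield, actual mass of FeS = 171.11 × 0.6209 = 106.24 g.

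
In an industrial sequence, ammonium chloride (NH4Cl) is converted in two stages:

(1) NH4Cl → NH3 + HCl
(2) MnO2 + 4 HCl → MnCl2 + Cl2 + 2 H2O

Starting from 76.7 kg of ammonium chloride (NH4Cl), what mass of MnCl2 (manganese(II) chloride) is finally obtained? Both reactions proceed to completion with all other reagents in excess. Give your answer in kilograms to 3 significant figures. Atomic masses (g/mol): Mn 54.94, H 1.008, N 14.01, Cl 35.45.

M(NH4Cl) = 14.01 + 4(1.008) + 35.45 = 53.492 g/mol.
M(MnCl2) = 54.94 + 2(35.45) = 125.84 g/mol.
76.7 kg = 76700 g.
n(NH4Cl) = 76700 / 53.492 = 1434 mol.
Step 1 gives a 1:1 ratio of NH4Cl to HCl, so n(HCl) = 1434 mol.
In step 2 the HCl:MnCl2 ratio is 4:1, so n(MnCl2) = 358.5 mol.
Mass of MnCl2 = 358.5 × 125.84 = 45110 g = 45.1 kg.

45.1 kg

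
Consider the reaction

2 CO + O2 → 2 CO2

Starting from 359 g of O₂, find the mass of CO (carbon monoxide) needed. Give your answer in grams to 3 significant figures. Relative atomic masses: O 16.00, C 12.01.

628 g

M(O2) = 2(16.00) = 32.00 g/mol.
M(CO) = 12.01 + 16.00 = 28.01 g/mol.
n(O2) = 359.0 g / 32.00 g/mol = 11.22 mol.
From the equation the O2:CO mole ratio is 1:2, so n(CO) = 11.22 × 2/1 = 22.44 mol.
Mass of CO = 22.44 mol × 28.01 g/mol = 628.5 g.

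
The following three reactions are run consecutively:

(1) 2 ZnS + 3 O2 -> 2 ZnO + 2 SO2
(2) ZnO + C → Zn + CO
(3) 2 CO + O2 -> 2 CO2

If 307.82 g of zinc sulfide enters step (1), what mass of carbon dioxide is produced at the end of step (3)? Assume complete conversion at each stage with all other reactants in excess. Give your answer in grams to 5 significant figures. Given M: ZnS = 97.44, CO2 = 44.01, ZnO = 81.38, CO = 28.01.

139.03 g

n(ZnS) = 307.82 / 97.44 = 3.15907 mol.
Reaction (1): ZnS→ZnO ratio 2:2 ⇒ n(ZnO) = 3.15907 mol.
Reaction (2): ZnO→CO ratio 1:1 ⇒ n(CO) = 3.15907 mol.
Reaction (3): CO→CO2 ratio 2:2 ⇒ n(CO2) = 3.15907 mol.
Mass of CO2 = 3.15907 × 44.01 = 139.031 g.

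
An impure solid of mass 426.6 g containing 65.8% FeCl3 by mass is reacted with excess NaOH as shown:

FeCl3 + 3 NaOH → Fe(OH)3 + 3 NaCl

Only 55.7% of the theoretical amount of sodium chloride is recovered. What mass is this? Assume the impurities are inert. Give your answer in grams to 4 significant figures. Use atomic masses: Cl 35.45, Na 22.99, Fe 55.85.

169.0 g

Pure FeCl3 available = 426.6 g × 0.658 = 280.70 g.
M(FeCl3) = 55.85 + 3(35.45) = 162.20 g/mol.
M(NaCl) = 22.99 + 35.45 = 58.44 g/mol.
n(FeCl3) = 280.70 g / 162.20 g/mol = 1.7306 mol.
From the equation the FeCl3:NaCl mole ratio is 1:3, so n(NaCl) = 1.7306 × 3/1 = 5.1918 mol.
Mass of NaCl = 5.1918 mol × 58.44 g/mol = 303.41 g.
Actual mass collected = 303.41 g × 0.557 = 169.00 g.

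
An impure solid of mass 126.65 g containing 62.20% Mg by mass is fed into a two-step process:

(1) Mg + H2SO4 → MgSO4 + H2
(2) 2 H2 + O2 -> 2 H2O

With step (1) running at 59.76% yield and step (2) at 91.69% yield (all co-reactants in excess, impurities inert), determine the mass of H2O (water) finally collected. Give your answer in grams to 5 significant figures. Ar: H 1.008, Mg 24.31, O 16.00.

Pure Mg = 126.65 × 0.6220 = 78.7763 g.
M(Mg) = 24.31 g/mol.
M(H2O) = 2(1.008) + 16.00 = 18.016 g/mol.
n(Mg) = 78.7763 / 24.31 = 3.24049 mol.
Step 1 (Mg:H2 = 1:1): theoretical n(H2) = 3.24049 mol; at 59.76% yield, n(H2) = 1.93652 mol.
Step 2 (H2:H2O = 2:2): theoretical n(H2O) = 1.93652 mol, so theoretical mass = 1.93652 × 18.016 = 34.8883 g.
At 91.69% yield, actual mass of H2O = 34.8883 × 0.9169 = 31.9891 g.

31.989 g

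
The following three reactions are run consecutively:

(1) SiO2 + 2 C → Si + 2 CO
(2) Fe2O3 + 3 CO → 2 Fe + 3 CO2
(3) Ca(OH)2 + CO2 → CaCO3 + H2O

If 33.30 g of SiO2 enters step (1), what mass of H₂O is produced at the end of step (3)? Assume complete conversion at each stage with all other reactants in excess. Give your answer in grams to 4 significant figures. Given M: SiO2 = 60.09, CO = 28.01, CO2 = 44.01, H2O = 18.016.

19.97 g

n(SiO2) = 33.30 / 60.09 = 0.55417 mol.
Reaction (1): SiO2→CO ratio 1:2 ⇒ n(CO) = 1.1083 mol.
Reaction (2): CO→CO2 ratio 3:3 ⇒ n(CO2) = 1.1083 mol.
Reaction (3): CO2→H2O ratio 1:1 ⇒ n(H2O) = 1.1083 mol.
Mass of H2O = 1.1083 × 18.016 = 19.968 g.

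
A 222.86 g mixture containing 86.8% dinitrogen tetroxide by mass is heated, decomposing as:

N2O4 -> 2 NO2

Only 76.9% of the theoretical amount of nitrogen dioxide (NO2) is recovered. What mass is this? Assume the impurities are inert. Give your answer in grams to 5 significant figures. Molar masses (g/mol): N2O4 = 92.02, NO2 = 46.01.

148.76 g

Pure N2O4 available = 222.86 g × 0.868 = 193.442 g.
n(N2O4) = 193.442 g / 92.02 g/mol = 2.10218 mol.
From the equation the N2O4:NO2 mole ratio is 1:2, so n(NO2) = 2.10218 × 2/1 = 4.20436 mol.
Mass of NO2 = 4.20436 mol × 46.01 g/mol = 193.442 g.
Actual mass collected = 193.442 g × 0.769 = 148.757 g.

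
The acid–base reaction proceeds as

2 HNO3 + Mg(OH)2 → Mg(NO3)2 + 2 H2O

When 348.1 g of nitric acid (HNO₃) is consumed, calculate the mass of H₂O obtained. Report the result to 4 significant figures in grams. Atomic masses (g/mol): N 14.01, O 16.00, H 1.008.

99.52 g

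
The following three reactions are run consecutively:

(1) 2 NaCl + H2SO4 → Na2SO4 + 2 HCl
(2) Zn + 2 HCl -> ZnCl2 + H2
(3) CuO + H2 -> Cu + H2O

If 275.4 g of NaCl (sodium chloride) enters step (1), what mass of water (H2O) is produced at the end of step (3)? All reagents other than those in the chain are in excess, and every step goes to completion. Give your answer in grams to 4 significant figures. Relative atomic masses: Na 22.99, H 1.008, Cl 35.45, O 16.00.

42.45 g

M(NaCl) = 22.99 + 35.45 = 58.44 g/mol.
M(H2O) = 2(1.008) + 16.00 = 18.016 g/mol.
n(NaCl) = 275.4 / 58.44 = 4.7125 mol.
Reaction (1): NaCl→HCl ratio 2:2 ⇒ n(HCl) = 4.7125 mol.
Reaction (2): HCl→H2 ratio 2:1 ⇒ n(H2) = 2.3563 mol.
Reaction (3): H2→H2O ratio 1:1 ⇒ n(H2O) = 2.3563 mol.
Mass of H2O = 2.3563 × 18.016 = 42.450 g.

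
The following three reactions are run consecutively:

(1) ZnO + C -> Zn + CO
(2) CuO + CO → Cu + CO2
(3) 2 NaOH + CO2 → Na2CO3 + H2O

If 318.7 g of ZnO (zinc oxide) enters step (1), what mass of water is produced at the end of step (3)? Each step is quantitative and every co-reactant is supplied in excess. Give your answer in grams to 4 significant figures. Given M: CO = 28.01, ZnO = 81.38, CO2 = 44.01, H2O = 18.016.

n(ZnO) = 318.7 / 81.38 = 3.9162 mol.
Reaction (1): ZnO→CO ratio 1:1 ⇒ n(CO) = 3.9162 mol.
Reaction (2): CO→CO2 ratio 1:1 ⇒ n(CO2) = 3.9162 mol.
Reaction (3): CO2→H2O ratio 1:1 ⇒ n(H2O) = 3.9162 mol.
Mass of H2O = 3.9162 × 18.016 = 70.554 g.

70.55 g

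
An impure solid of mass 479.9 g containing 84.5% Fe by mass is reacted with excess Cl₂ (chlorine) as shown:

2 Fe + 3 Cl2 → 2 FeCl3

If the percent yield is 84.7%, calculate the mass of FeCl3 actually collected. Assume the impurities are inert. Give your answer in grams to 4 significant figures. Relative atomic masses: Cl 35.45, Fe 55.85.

Pure Fe available = 479.9 g × 0.845 = 405.52 g.
M(Fe) = 55.85 g/mol.
M(FeCl3) = 55.85 + 3(35.45) = 162.20 g/mol.
n(Fe) = 405.52 g / 55.85 g/mol = 7.2608 mol.
From the equation the Fe:FeCl3 mole ratio is 2:2, so n(FeCl3) = 7.2608 × 2/2 = 7.2608 mol.
Mass of FeCl3 = 7.2608 mol × 162.20 g/mol = 1177.7 g.
Actual mass collected = 1177.7 g × 0.847 = 997.51 g.

997.5 g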